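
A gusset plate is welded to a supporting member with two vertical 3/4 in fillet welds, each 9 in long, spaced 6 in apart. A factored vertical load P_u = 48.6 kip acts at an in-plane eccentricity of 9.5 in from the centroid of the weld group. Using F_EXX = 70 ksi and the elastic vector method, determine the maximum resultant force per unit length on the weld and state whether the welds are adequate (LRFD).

Total weld length L_w = 18 in. Treat welds as unit-width lines.
Polar moment about centroid: J = 2[d³/12 + d(b/2)²] = 2[9³/12 + 9×3²] = 283.5 in³.
Direct shear f_v = P/L_w = 48.6 / 18 = 2.7 kip/in (vertical).
Torsion M = P·e = 48.6 × 9.5 = 461.7 kip·in.
Critical point at (x, y) = (3, 4.5) from centroid. f_tx = M·y/J = 7.329 kip/in; f_ty = M·x/J = 4.886 kip/in.
Resultant f_max = √[f_tx² + (f_v + f_ty)²] = √[7.329² + (2.7 + 4.886)²] = 10.55 kip/in.
Capacity per unit length: φr_n = 0.75 × 0.6 × 70 × (0.707 × 0.75) = 16.7 kip/in.
10.55 ≤ 16.7 → adequate.

f_max ≈ 10.5 kip/in; adequate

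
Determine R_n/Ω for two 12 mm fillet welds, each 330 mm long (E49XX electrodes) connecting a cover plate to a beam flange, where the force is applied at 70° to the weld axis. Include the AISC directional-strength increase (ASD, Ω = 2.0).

R_n/Ω ≈ 1200 kN

E49XX → F_EXX = 490 MPa.
t_e = 0.707 × 12 = 8.484 mm; A_we = 8.484 × 660 = 5599 mm².
Directional factor: 1.0 + 0.5 sin^1.5(70°) = 1.455.
F_nw = 0.6 × 490 × 1.455 = 427.9 MPa.
R_n/Ω = (427.9 × 5599) / 2.0 × 10⁻³ = 1198 kN.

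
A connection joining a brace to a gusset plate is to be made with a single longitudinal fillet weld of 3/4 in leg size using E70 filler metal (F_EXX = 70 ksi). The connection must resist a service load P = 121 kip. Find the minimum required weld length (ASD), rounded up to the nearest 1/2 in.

Throat t_e = 0.707 × 0.75 = 0.5302 in.
r_n/Ω = (0.6 × 70 × 0.5302) / 2.0 = 11.14 kip/in.
L_req = P / (r_n/Ω) = 121 / 11.14 = 10.87 in total.
Round up → use L = 11 in.

L = 11 in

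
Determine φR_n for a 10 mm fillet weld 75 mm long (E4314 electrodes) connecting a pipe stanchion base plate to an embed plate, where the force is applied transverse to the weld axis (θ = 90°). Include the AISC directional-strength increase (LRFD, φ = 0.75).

E43XX → F_EXX = 430 MPa.
t_e = 0.707 × 10 = 7.07 mm; A_we = 7.07 × 75 = 530.2 mm².
Directional factor: 1.0 + 0.5 sin^1.5(90°) = 1.5.
F_nw = 0.6 × 430 × 1.5 = 387 MPa.
φR_n = 0.75 × 387 × 530.2 × 10⁻³ = 153.9 kN.

φR_n ≈ 154 kN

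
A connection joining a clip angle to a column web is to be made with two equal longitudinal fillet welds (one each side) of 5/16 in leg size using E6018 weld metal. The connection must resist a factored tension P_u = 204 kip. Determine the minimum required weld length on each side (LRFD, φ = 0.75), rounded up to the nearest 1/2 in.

E60XX → F_EXX = 60 ksi.
Throat t_e = 0.707 × 0.3125 = 0.2209 in.
φr_n = 0.75 × 0.6 × 60 × 0.2209 = 5.965 kip/in.
L_req = P_u / φr_n = 204 / 5.965 = 34.2 in total.
Per side: 34.2 / 2 = 17.1 in.
Round up → use L = 17.5 in on each side.

L = 17.5 in on each side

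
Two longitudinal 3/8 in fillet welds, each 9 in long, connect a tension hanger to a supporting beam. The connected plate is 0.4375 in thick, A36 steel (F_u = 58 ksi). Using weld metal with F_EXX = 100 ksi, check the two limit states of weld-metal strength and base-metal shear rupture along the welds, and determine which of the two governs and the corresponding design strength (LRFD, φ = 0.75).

t_e = 0.707 × 0.375 = 0.2651 in; L = 18 in.
Weld metal: φR_n = 0.75 × 0.6 × 100 × 0.2651 × 18 = 214.8 kip.
Base metal (shear rupture): φR_n = 0.75 × 0.6 × 58 × 0.4375 × 18 = 205.5 kip.
Governing: base-metal shear rupture.

φR_n ≈ 206 kip (base-metal shear rupture governs)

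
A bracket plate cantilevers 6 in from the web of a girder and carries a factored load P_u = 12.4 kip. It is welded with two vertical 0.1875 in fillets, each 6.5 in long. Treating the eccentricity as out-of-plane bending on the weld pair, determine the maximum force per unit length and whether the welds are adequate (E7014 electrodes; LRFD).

f_max ≈ 5.37 kip/in; NOT adequate

E70XX → F_EXX = 70 ksi.
L_w = 2 × 6.5 = 13 in; section modulus (unit throat) S = 2 × L²/6 = 14.08 in².
Direct shear f_v = P/L_w = 12.4/13 = 0.9538 kip/in.
Moment M = P × e = 12.4 × 6 = 74.4 kip·in; bending f_b = M/S = 5.283 kip/in.
f_max = √(f_v² + f_b²) = √(0.9538² + 5.283²) = 5.368 kip/in.
φr_n = 0.75 × 0.6 × 70 × (0.707 × 0.1875) = 4.176 kip/in → NOT adequate.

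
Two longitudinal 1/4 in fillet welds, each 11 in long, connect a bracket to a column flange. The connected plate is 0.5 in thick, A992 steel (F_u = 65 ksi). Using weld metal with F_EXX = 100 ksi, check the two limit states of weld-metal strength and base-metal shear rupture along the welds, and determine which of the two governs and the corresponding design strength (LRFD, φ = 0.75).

t_e = 0.707 × 0.25 = 0.1767 in; L = 22 in.
Weld metal: φR_n = 0.75 × 0.6 × 100 × 0.1767 × 22 = 175 kips.
Base metal (shear rupture): φR_n = 0.75 × 0.6 × 65 × 0.5 × 22 = 321.8 kips.
Governing: weld metal.

φR_n ≈ 175 kips (weld metal governs)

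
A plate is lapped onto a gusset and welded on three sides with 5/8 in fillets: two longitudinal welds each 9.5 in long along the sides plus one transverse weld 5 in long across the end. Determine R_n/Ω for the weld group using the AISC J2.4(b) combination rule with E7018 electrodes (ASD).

E70XX → F_EXX = 70 ksi.
t_e = 0.707 × 0.625 = 0.4419 in.
R_nwl = 0.6 × 70 × 0.4419 × 19 = 352.6 kip (longitudinal, 2 welds).
R_nwt = 0.6 × 70 × 0.4419 × 5 = 92.79 kip (transverse, base value).
(i) R_nwl + R_nwt = 445.4 kip; (ii) 0.85 R_nwl + 1.5 R_nwt = 438.9 kip.
R_n = max = 445.4 kip [governs: (i)]; R_n/Ω = 222.7 kip.

R_n/Ω ≈ 223 kip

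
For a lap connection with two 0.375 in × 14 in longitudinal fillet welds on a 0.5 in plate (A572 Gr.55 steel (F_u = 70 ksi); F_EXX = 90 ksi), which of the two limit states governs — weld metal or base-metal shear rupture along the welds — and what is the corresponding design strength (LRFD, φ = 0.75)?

φR_n ≈ 301 kip (weld metal governs)

t_e = 0.707 × 0.375 = 0.2651 in; L = 28 in.
Weld metal: φR_n = 0.75 × 0.6 × 90 × 0.2651 × 28 = 300.7 kip.
Base metal (shear rupture): φR_n = 0.75 × 0.6 × 70 × 0.5 × 28 = 441 kip.
Governing: weld metal.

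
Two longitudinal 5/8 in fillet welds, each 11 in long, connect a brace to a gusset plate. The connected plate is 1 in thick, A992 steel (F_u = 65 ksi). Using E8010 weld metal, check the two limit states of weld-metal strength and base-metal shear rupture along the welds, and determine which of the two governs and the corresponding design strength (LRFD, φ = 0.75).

φR_n ≈ 350 kip (weld metal governs)

E80XX → F_EXX = 80 ksi.
t_e = 0.707 × 0.625 = 0.4419 in; L = 22 in.
Weld metal: φR_n = 0.75 × 0.6 × 80 × 0.4419 × 22 = 350 kip.
Base metal (shear rupture): φR_n = 0.75 × 0.6 × 65 × 1 × 22 = 643.5 kip.
Governing: weld metal.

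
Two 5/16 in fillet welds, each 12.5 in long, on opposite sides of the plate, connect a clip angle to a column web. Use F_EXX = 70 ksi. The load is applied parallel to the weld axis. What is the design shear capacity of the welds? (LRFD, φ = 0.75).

Effective throat t_e = 0.707 × 0.3125 = 0.2209 in.
Total length L = 25 in; A_we = 0.2209 × 25 = 5.523 in².
F_nw = 0.6 F_EXX = 0.6 × 70 = 42 ksi.
φR_n = 0.75 × 42 × 5.523 = 174 kip.

φR_n ≈ 174 kip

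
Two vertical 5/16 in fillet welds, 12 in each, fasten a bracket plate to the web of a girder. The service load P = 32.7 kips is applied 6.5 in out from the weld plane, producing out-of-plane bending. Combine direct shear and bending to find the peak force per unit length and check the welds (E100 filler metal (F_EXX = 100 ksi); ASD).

f_max ≈ 4.63 kip/in; adequate

L_w = 2 × 12 = 24 in; section modulus (unit throat) S = 2 × L²/6 = 48 in².
Direct shear f_v = P/L_w = 32.7/24 = 1.363 kip/in.
Moment M = P × e = 32.7 × 6.5 = 212.55 kip·in; bending f_b = M/S = 4.428 kip/in.
f_max = √(f_v² + f_b²) = √(1.363² + 4.428²) = 4.633 kip/in.
r_n/Ω = (1/2.0) × 0.6 × 100 × (0.707 × 0.3125) = 6.628 kip/in → adequate.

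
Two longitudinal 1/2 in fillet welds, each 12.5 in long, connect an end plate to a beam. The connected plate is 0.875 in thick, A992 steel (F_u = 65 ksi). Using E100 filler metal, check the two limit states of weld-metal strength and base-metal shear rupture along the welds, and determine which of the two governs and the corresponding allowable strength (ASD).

E100XX → F_EXX = 100 ksi.
t_e = 0.707 × 0.5 = 0.3535 in; L = 25 in.
Weld metal: R_n/Ω = (1/2.0) × 0.6 × 100 × 0.3535 × 25 = 265.1 kips.
Base metal (shear rupture): R_n/Ω = (1/2.0) × 0.6 × 65 × 0.875 × 25 = 426.6 kips.
Governing: weld metal.

R_n/Ω ≈ 265 kips (weld metal governs)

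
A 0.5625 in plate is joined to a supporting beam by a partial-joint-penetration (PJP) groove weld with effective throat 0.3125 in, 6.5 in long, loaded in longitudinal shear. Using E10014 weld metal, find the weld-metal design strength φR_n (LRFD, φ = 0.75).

φR_n ≈ 91.4 kip

E100XX → F_EXX = 100 ksi.
Effective throat (given) t_e = 0.3125 in.
A_we = 0.3125 × 6.5 = 2.031 in².
F_nw = 0.6 F_EXX = 60 ksi.
φR_n = 0.75 × 60 × 2.031 = 91.41 kip.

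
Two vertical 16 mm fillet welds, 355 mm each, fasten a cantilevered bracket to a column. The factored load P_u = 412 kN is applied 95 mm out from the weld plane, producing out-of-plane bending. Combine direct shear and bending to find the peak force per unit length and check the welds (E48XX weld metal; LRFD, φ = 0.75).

f_max ≈ 1100 N/mm; adequate

E48XX → F_EXX = 480 MPa.
L_w = 2 × 355 = 710 mm; section modulus (unit throat) S = 2 × L²/6 = 42010 mm².
Direct shear f_v = P/L_w = 412×10³/710 = 580.3 N/mm.
Moment M = P × e = 412×10³ × 95 = 39140000 N·mm; bending f_b = M/S = 931.7 N/mm.
f_max = √(f_v² + f_b²) = √(580.3² + 931.7²) = 1098 N/mm.
φr_n = 0.75 × 0.6 × 480 × (0.707 × 16) = 2443 N/mm → adequate.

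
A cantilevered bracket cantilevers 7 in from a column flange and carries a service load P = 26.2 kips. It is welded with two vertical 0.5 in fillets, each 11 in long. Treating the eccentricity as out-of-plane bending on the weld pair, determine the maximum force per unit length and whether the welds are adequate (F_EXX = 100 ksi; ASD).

L_w = 2 × 11 = 22 in; section modulus (unit throat) S = 2 × L²/6 = 40.33 in².
Direct shear f_v = P/L_w = 26.2/22 = 1.191 kip/in.
Moment M = P × e = 26.2 × 7 = 183.4 kip·in; bending f_b = M/S = 4.547 kip/in.
f_max = √(f_v² + f_b²) = √(1.191² + 4.547²) = 4.7 kip/in.
r_n/Ω = (1/2.0) × 0.6 × 100 × (0.707 × 0.5) = 10.6 kip/in → adequate.

f_max ≈ 4.7 kip/in; adequate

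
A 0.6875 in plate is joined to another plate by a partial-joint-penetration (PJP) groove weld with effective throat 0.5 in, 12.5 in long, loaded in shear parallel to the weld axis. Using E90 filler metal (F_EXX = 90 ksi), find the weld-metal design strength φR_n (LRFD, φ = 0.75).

φR_n ≈ 253 kips

Effective throat (given) t_e = 0.5 in.
A_we = 0.5 × 12.5 = 6.25 in².
F_nw = 0.6 F_EXX = 54 ksi.
φR_n = 0.75 × 54 × 6.25 = 253.1 kips.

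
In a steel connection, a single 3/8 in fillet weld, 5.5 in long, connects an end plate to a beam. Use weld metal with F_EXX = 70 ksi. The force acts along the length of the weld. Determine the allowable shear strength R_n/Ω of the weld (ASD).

R_n/Ω ≈ 30.6 kip

Effective throat t_e = 0.707 × 0.375 = 0.2651 in.
Total length L = 5.5 in; A_we = 0.2651 × 5.5 = 1.458 in².
F_nw = 0.6 F_EXX = 0.6 × 70 = 42 ksi.
R_n = 42 × 1.458 = 61.24 kip; R_n/Ω = 61.24/2.0 = 30.62 kip.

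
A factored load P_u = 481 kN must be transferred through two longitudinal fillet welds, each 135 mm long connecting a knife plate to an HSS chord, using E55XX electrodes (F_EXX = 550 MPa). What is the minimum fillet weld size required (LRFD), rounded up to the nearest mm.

w = 11 mm

Total weld length L = 270 mm.
Required throat t_e = P_u / (φ × 0.6 F_EXX × L) = 481 / (0.75 × 0.6 × 550 × 270 × 10⁻³) = 7.198 mm.
Required leg w = t_e / 0.707 = 10.18 mm → use 11 mm.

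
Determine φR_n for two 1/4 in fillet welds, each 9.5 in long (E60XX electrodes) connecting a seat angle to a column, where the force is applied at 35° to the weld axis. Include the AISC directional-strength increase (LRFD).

φR_n ≈ 110 kip

E60XX → F_EXX = 60 ksi.
t_e = 0.707 × 0.25 = 0.1767 in; A_we = 0.1767 × 19 = 3.358 in².
Directional factor: 1.0 + 0.5 sin^1.5(35°) = 1.217.
F_nw = 0.6 × 60 × 1.217 = 43.82 ksi.
φR_n = 0.75 × 43.82 × 3.358 = 110.4 kip.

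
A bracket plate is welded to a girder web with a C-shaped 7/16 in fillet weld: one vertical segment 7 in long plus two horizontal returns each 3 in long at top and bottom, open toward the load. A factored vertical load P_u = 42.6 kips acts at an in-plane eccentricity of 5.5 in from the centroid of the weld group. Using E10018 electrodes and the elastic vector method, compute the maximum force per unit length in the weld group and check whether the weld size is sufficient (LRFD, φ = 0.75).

E100XX → F_EXX = 100 ksi.
Total weld length L_w = 13 in. Treat welds as unit-width lines.
Centroid: x̄ = 2×3×1.5 / 13 = 0.6923 in from the vertical weld.
Polar moment about centroid: J = I_x + I_y = [7³/12 + 2×3×3.5²] + [7×0.6923² + 2(3³/12 + 3×0.8077²)] = 113.9 in³.
Direct shear f_v = P/L_w = 42.6 / 13 = 3.277 kip/in (vertical).
Torsion M = P·e = 42.6 × 5.5 = 234.3 kip·in.
Critical point at (x, y) = (2.308, 3.5) from centroid. f_tx = M·y/J = 7.203 kip/in; f_ty = M·x/J = 4.749 kip/in.
Resultant f_max = √[f_tx² + (f_v + f_ty)²] = √[7.203² + (3.277 + 4.749)²] = 10.78 kip/in.
Capacity per unit length: φr_n = 0.75 × 0.6 × 100 × (0.707 × 0.4375) = 13.92 kip/in.
10.78 ≤ 13.92 → adequate.

f_max ≈ 10.8 kip/in; adequate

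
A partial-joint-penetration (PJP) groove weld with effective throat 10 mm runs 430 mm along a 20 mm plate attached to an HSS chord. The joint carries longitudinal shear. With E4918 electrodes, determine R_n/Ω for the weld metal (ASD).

E49XX → F_EXX = 490 MPa.
Effective throat (given) t_e = 10 mm.
A_we = 10 × 430 = 4300 mm².
F_nw = 0.6 F_EXX = 294 MPa.
R_n/Ω = (294 × 4300) / 2.0 × 10⁻³ = 632.1 kN.

R_n/Ω ≈ 632 kN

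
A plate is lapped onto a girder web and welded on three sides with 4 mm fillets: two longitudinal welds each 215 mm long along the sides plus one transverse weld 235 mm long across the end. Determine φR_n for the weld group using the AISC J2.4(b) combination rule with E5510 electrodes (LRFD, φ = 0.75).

φR_n ≈ 503 kN

E55XX → F_EXX = 550 MPa.
t_e = 0.707 × 4 = 2.828 mm.
R_nwl = 0.6 × 550 × 2.828 × 430 × 10⁻³ = 401.3 kN (longitudinal, 2 welds).
R_nwt = 0.6 × 550 × 2.828 × 235 × 10⁻³ = 219.3 kN (transverse, base value).
(i) R_nwl + R_nwt = 620.6 kN; (ii) 0.85 R_nwl + 1.5 R_nwt = 670.1 kN.
R_n = max = 670.1 kN [governs: (ii)]; φR_n = 502.5 kN.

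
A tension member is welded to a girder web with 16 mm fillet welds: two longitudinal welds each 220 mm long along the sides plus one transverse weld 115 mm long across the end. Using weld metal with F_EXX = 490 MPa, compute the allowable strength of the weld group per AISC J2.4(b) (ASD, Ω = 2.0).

t_e = 0.707 × 16 = 11.31 mm.
R_nwl = 0.6 × 490 × 11.31 × 440 × 10⁻³ = 1463 kN (longitudinal, 2 welds).
R_nwt = 0.6 × 490 × 11.31 × 115 × 10⁻³ = 382.5 kN (transverse, base value).
(i) R_nwl + R_nwt = 1846 kN; (ii) 0.85 R_nwl + 1.5 R_nwt = 1818 kN.
R_n = max = 1846 kN [governs: (i)]; R_n/Ω = 922.9 kN.

R_n/Ω ≈ 923 kN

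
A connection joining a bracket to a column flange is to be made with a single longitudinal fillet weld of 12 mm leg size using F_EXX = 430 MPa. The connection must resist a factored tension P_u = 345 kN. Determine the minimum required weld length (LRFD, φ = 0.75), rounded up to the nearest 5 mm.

Throat t_e = 0.707 × 12 = 8.484 mm.
φr_n = 0.75 × 0.6 × 430 × 8.484 × 10⁻³ = 1.642 kN/mm.
L_req = P_u / φr_n = 345 / 1.642 = 210.2 mm total.
Round up → use L = 215 mm.

L = 215 mm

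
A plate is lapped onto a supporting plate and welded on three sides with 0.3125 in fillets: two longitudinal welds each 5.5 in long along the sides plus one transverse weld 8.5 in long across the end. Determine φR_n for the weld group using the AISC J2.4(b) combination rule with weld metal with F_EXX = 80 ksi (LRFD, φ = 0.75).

φR_n ≈ 176 kips

t_e = 0.707 × 0.3125 = 0.2209 in.
R_nwl = 0.6 × 80 × 0.2209 × 11 = 116.7 kips (longitudinal, 2 welds).
R_nwt = 0.6 × 80 × 0.2209 × 8.5 = 90.14 kips (transverse, base value).
(i) R_nwl + R_nwt = 206.8 kips; (ii) 0.85 R_nwl + 1.5 R_nwt = 234.4 kips.
R_n = max = 234.4 kips [governs: (ii)]; φR_n = 175.8 kips.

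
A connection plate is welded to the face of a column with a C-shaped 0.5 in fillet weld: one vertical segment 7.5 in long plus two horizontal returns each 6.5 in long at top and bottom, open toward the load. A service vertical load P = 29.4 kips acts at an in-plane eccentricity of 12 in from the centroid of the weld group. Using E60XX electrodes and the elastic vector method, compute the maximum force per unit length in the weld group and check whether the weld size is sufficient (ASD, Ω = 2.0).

f_max ≈ 7.68 kip/in; NOT adequate

E60XX → F_EXX = 60 ksi.
Total weld length L_w = 20.5 in. Treat welds as unit-width lines.
Centroid: x̄ = 2×6.5×3.25 / 20.5 = 2.061 in from the vertical weld.
Polar moment about centroid: J = I_x + I_y = [7.5³/12 + 2×6.5×3.75²] + [7.5×2.061² + 2(6.5³/12 + 6.5×1.189²)] = 314 in³.
Direct shear f_v = P/L_w = 29.4 / 20.5 = 1.434 kip/in (vertical).
Torsion M = P·e = 29.4 × 12 = 352.8 kip·in.
Critical point at (x, y) = (4.439, 3.75) from centroid. f_tx = M·y/J = 4.214 kip/in; f_ty = M·x/J = 4.988 kip/in.
Resultant f_max = √[f_tx² + (f_v + f_ty)²] = √[4.214² + (1.434 + 4.988)²] = 7.681 kip/in.
Capacity per unit length: r_n/Ω = (1/2.0) × 0.6 × 60 × (0.707 × 0.5) = 6.363 kip/in.
7.681 > 6.363 → NOT adequate.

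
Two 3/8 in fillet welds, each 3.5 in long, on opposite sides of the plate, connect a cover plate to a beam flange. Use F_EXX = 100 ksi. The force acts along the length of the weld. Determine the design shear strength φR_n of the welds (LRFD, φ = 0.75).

Effective throat t_e = 0.707 × 0.375 = 0.2651 in.
Total length L = 7 in; A_we = 0.2651 × 7 = 1.856 in².
F_nw = 0.6 F_EXX = 0.6 × 100 = 60 ksi.
φR_n = 0.75 × 60 × 1.856 = 83.51 kip.

φR_n ≈ 83.5 kip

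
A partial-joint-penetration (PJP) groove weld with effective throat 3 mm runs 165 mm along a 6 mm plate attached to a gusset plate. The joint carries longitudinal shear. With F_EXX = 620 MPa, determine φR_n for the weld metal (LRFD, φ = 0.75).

Effective throat (given) t_e = 3 mm.
A_we = 3 × 165 = 495 mm².
F_nw = 0.6 F_EXX = 372 MPa.
φR_n = 0.75 × 372 × 495 × 10⁻³ = 138.1 kN.

φR_n ≈ 138 kN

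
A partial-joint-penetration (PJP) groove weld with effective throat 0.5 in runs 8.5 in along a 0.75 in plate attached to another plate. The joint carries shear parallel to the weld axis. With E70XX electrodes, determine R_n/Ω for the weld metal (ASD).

R_n/Ω ≈ 89.2 kip

E70XX → F_EXX = 70 ksi.
Effective throat (given) t_e = 0.5 in.
A_we = 0.5 × 8.5 = 4.25 in².
F_nw = 0.6 F_EXX = 42 ksi.
R_n/Ω = (42 × 4.25) / 2.0 = 89.25 kip.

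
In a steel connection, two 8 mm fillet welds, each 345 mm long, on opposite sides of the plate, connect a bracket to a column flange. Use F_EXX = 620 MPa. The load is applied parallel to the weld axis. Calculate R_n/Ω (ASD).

Effective throat t_e = 0.707 × 8 = 5.656 mm.
Total length L = 690 mm; A_we = 5.656 × 690 = 3903 mm².
F_nw = 0.6 F_EXX = 0.6 × 620 = 372 MPa.
R_n = 372 × 3903 × 10⁻³ = 1452 kN; R_n/Ω = 1452/2.0 = 725.9 kN.

R_n/Ω ≈ 726 kN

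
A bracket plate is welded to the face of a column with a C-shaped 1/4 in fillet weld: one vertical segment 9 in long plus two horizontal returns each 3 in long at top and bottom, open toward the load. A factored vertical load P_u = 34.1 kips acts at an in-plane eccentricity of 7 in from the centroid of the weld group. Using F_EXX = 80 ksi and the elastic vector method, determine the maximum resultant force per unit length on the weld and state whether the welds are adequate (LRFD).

Total weld length L_w = 15 in. Treat welds as unit-width lines.
Centroid: x̄ = 2×3×1.5 / 15 = 0.6 in from the vertical weld.
Polar moment about centroid: J = I_x + I_y = [9³/12 + 2×3×4.5²] + [9×0.6² + 2(3³/12 + 3×0.9²)] = 194.8 in³.
Direct shear f_v = P/L_w = 34.1 / 15 = 2.273 kip/in (vertical).
Torsion M = P·e = 34.1 × 7 = 238.7 kip·in.
Critical point at (x, y) = (2.4, 4.5) from centroid. f_tx = M·y/J = 5.513 kip/in; f_ty = M·x/J = 2.94 kip/in.
Resultant f_max = √[f_tx² + (f_v + f_ty)²] = √[5.513² + (2.273 + 2.94)²] = 7.587 kip/in.
Capacity per unit length: φr_n = 0.75 × 0.6 × 80 × (0.707 × 0.25) = 6.363 kip/in.
7.587 > 6.363 → NOT adequate.

f_max ≈ 7.59 kip/in; NOT adequate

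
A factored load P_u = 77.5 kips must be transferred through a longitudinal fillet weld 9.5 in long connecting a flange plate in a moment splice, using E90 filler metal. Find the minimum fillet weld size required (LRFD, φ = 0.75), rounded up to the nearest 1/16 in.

E90XX → F_EXX = 90 ksi.
Total weld length L = 9.5 in.
Required throat t_e = P_u / (φ × 0.6 F_EXX × L) = 77.5 / (0.75 × 0.6 × 90 × 9.5) = 0.2014 in.
Required leg w = t_e / 0.707 = 0.2849 in → use 5/16 in.

w = 5/16 in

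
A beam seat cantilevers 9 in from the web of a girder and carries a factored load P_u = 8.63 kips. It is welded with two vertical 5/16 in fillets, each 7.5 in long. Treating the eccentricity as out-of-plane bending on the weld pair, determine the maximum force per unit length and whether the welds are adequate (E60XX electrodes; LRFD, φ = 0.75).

f_max ≈ 4.18 kip/in; adequate

E60XX → F_EXX = 60 ksi.
L_w = 2 × 7.5 = 15 in; section modulus (unit throat) S = 2 × L²/6 = 18.75 in².
Direct shear f_v = P/L_w = 8.63/15 = 0.5753 kip/in.
Moment M = P × e = 8.63 × 9 = 77.67 kip·in; bending f_b = M/S = 4.142 kip/in.
f_max = √(f_v² + f_b²) = √(0.5753² + 4.142²) = 4.182 kip/in.
φr_n = 0.75 × 0.6 × 60 × (0.707 × 0.3125) = 5.965 kip/in → adequate.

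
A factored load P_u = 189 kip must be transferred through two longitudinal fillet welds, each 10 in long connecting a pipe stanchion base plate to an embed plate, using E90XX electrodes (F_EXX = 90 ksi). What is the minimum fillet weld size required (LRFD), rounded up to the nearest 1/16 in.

w = 3/8 in

Total weld length L = 20 in.
Required throat t_e = P_u / (φ × 0.6 F_EXX × L) = 189 / (0.75 × 0.6 × 90 × 20) = 0.2333 in.
Required leg w = t_e / 0.707 = 0.33 in → use 3/8 in.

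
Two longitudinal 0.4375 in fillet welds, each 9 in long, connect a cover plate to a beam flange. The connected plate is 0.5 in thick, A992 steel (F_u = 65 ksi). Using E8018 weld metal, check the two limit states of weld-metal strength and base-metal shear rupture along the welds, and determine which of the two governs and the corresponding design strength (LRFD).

φR_n ≈ 200 kip (weld metal governs)

E80XX → F_EXX = 80 ksi.
t_e = 0.707 × 0.4375 = 0.3093 in; L = 18 in.
Weld metal: φR_n = 0.75 × 0.6 × 80 × 0.3093 × 18 = 200.4 kip.
Base metal (shear rupture): φR_n = 0.75 × 0.6 × 65 × 0.5 × 18 = 263.2 kip.
Governing: weld metal.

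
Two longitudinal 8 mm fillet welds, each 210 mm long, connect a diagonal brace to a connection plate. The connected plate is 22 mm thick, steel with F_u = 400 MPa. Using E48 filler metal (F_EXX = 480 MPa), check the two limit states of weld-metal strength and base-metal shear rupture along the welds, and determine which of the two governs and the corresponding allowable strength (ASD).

t_e = 0.707 × 8 = 5.656 mm; L = 420 mm.
Weld metal: R_n/Ω = (1/2.0) × 0.6 × 480 × 5.656 × 420 × 10⁻³ = 342.1 kN.
Base metal (shear rupture): R_n/Ω = (1/2.0) × 0.6 × 400 × 22 × 420 × 10⁻³ = 1109 kN.
Governing: weld metal.

R_n/Ω ≈ 342 kN (weld metal governs)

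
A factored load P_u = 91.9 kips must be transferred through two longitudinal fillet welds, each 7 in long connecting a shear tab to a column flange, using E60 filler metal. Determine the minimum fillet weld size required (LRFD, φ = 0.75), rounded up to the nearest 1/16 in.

w = 3/8 in

E60XX → F_EXX = 60 ksi.
Total weld length L = 14 in.
Required throat t_e = P_u / (φ × 0.6 F_EXX × L) = 91.9 / (0.75 × 0.6 × 60 × 14) = 0.2431 in.
Required leg w = t_e / 0.707 = 0.3439 in → use 3/8 in.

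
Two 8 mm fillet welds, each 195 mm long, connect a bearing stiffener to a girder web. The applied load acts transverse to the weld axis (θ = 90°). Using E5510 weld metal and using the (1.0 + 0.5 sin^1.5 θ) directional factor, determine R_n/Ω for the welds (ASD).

R_n/Ω ≈ 546 kN

E55XX → F_EXX = 550 MPa.
t_e = 0.707 × 8 = 5.656 mm; A_we = 5.656 × 390 = 2206 mm².
Directional factor: 1.0 + 0.5 sin^1.5(90°) = 1.5.
F_nw = 0.6 × 550 × 1.5 = 495 MPa.
R_n/Ω = (495 × 2206) / 2.0 × 10⁻³ = 545.9 kN.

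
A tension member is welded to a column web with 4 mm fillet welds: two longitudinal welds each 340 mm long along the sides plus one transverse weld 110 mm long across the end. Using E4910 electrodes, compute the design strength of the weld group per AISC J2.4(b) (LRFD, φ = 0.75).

φR_n ≈ 493 kN

E49XX → F_EXX = 490 MPa.
t_e = 0.707 × 4 = 2.828 mm.
R_nwl = 0.6 × 490 × 2.828 × 680 × 10⁻³ = 565.4 kN (longitudinal, 2 welds).
R_nwt = 0.6 × 490 × 2.828 × 110 × 10⁻³ = 91.46 kN (transverse, base value).
(i) R_nwl + R_nwt = 656.8 kN; (ii) 0.85 R_nwl + 1.5 R_nwt = 617.8 kN.
R_n = max = 656.8 kN [governs: (i)]; φR_n = 492.6 kN.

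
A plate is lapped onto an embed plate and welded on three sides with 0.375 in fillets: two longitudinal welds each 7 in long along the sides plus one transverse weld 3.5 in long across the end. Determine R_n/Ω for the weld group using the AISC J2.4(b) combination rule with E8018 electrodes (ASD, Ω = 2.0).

R_n/Ω ≈ 111 kip

E80XX → F_EXX = 80 ksi.
t_e = 0.707 × 0.375 = 0.2651 in.
R_nwl = 0.6 × 80 × 0.2651 × 14 = 178.2 kip (longitudinal, 2 welds).
R_nwt = 0.6 × 80 × 0.2651 × 3.5 = 44.54 kip (transverse, base value).
(i) R_nwl + R_nwt = 222.7 kip; (ii) 0.85 R_nwl + 1.5 R_nwt = 218.3 kip.
R_n = max = 222.7 kip [governs: (i)]; R_n/Ω = 111.4 kip.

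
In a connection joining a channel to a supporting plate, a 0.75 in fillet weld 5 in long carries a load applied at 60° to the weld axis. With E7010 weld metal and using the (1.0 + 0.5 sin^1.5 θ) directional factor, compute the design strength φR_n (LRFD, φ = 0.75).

E70XX → F_EXX = 70 ksi.
t_e = 0.707 × 0.75 = 0.5302 in; A_we = 0.5302 × 5 = 2.651 in².
Directional factor: 1.0 + 0.5 sin^1.5(60°) = 1.403.
F_nw = 0.6 × 70 × 1.403 = 58.92 ksi.
φR_n = 0.75 × 58.92 × 2.651 = 117.2 kip.

φR_n ≈ 117 kip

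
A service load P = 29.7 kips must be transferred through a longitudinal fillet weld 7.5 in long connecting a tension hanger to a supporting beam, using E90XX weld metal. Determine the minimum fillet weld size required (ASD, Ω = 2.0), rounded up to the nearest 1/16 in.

w = 1/4 in

E90XX → F_EXX = 90 ksi.
Total weld length L = 7.5 in.
Required throat t_e = P × Ω / (0.6 F_EXX × L) = 29.7 × 2.0 / (0.6 × 90 × 7.5) = 0.1467 in.
Required leg w = t_e / 0.707 = 0.2074 in → use 1/4 in.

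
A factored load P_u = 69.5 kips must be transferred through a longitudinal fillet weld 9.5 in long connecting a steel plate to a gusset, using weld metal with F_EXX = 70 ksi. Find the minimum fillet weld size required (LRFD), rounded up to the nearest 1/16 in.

Total weld length L = 9.5 in.
Required throat t_e = P_u / (φ × 0.6 F_EXX × L) = 69.5 / (0.75 × 0.6 × 70 × 9.5) = 0.2322 in.
Required leg w = t_e / 0.707 = 0.3285 in → use 3/8 in.

w = 3/8 in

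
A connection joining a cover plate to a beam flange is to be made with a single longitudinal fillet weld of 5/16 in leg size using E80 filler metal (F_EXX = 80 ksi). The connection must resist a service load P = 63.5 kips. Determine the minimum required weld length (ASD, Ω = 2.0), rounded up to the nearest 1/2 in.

L = 12 in

Throat t_e = 0.707 × 0.3125 = 0.2209 in.
r_n/Ω = (0.6 × 80 × 0.2209) / 2.0 = 5.302 kip/in.
L_req = P / (r_n/Ω) = 63.5 / 5.302 = 11.98 in total.
Round up → use L = 12 in.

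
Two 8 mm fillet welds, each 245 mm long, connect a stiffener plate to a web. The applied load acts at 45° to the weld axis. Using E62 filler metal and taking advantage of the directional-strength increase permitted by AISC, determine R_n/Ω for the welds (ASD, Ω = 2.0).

E62XX → F_EXX = 620 MPa.
t_e = 0.707 × 8 = 5.656 mm; A_we = 5.656 × 490 = 2771 mm².
Directional factor: 1.0 + 0.5 sin^1.5(45°) = 1.297.
F_nw = 0.6 × 620 × 1.297 = 482.6 MPa.
R_n/Ω = (482.6 × 2771) / 2.0 × 10⁻³ = 668.7 kN.

R_n/Ω ≈ 669 kN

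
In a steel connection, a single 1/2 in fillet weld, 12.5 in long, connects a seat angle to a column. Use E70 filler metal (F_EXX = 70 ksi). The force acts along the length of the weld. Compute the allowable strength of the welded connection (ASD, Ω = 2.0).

R_n/Ω ≈ 92.8 kips

Effective throat t_e = 0.707 × 0.5 = 0.3535 in.
Total length L = 12.5 in; A_we = 0.3535 × 12.5 = 4.419 in².
F_nw = 0.6 F_EXX = 0.6 × 70 = 42 ksi.
R_n = 42 × 4.419 = 185.6 kips; R_n/Ω = 185.6/2.0 = 92.79 kips.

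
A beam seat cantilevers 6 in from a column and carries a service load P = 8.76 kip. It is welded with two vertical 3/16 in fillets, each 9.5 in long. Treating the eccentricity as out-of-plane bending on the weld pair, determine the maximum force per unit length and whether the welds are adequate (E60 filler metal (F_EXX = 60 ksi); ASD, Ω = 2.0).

f_max ≈ 1.81 kip/in; adequate

L_w = 2 × 9.5 = 19 in; section modulus (unit throat) S = 2 × L²/6 = 30.08 in².
Direct shear f_v = P/L_w = 8.76/19 = 0.4611 kip/in.
Moment M = P × e = 8.76 × 6 = 52.56 kip·in; bending f_b = M/S = 1.747 kip/in.
f_max = √(f_v² + f_b²) = √(0.4611² + 1.747²) = 1.807 kip/in.
r_n/Ω = (1/2.0) × 0.6 × 60 × (0.707 × 0.1875) = 2.386 kip/in → adequate.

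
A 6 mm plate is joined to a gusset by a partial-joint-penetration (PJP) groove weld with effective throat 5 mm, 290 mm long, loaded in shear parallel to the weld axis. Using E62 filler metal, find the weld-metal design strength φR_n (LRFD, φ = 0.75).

E62XX → F_EXX = 620 MPa.
Effective throat (given) t_e = 5 mm.
A_we = 5 × 290 = 1450 mm².
F_nw = 0.6 F_EXX = 372 MPa.
φR_n = 0.75 × 372 × 1450 × 10⁻³ = 404.5 kN.

φR_n ≈ 405 kN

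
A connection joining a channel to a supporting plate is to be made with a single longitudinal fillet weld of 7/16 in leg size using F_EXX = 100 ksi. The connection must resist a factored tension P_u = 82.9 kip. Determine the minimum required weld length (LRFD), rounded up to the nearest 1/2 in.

L = 6 in

Throat t_e = 0.707 × 0.4375 = 0.3093 in.
φr_n = 0.75 × 0.6 × 100 × 0.3093 = 13.92 kip/in.
L_req = P_u / φr_n = 82.9 / 13.92 = 5.956 in total.
Round up → use L = 6 in.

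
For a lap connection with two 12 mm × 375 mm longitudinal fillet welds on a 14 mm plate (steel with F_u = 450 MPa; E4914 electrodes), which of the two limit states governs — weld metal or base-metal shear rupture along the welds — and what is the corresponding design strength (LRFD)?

φR_n ≈ 1400 kN (weld metal governs)

E49XX → F_EXX = 490 MPa.
t_e = 0.707 × 12 = 8.484 mm; L = 750 mm.
Weld metal: φR_n = 0.75 × 0.6 × 490 × 8.484 × 750 × 10⁻³ = 1403 kN.
Base metal (shear rupture): φR_n = 0.75 × 0.6 × 450 × 14 × 750 × 10⁻³ = 2126 kN.
Governing: weld metal.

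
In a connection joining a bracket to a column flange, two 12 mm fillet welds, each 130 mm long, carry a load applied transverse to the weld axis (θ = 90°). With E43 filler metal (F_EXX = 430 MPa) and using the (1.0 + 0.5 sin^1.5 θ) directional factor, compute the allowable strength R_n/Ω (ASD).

t_e = 0.707 × 12 = 8.484 mm; A_we = 8.484 × 260 = 2206 mm².
Directional factor: 1.0 + 0.5 sin^1.5(90°) = 1.5.
F_nw = 0.6 × 430 × 1.5 = 387 MPa.
R_n/Ω = (387 × 2206) / 2.0 × 10⁻³ = 426.8 kN.

R_n/Ω ≈ 427 kN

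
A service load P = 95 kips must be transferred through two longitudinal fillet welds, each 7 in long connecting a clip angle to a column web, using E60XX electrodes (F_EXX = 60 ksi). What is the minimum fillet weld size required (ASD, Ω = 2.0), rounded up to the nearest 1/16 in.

w = 9/16 in

Total weld length L = 14 in.
Required throat t_e = P × Ω / (0.6 F_EXX × L) = 95 × 2.0 / (0.6 × 60 × 14) = 0.377 in.
Required leg w = t_e / 0.707 = 0.5332 in → use 9/16 in.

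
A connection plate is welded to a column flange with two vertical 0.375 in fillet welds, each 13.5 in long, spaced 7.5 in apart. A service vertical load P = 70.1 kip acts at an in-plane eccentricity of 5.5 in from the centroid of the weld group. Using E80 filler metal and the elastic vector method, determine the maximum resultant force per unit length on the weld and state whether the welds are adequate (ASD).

f_max ≈ 5.52 kip/in; adequate

E80XX → F_EXX = 80 ksi.
Total weld length L_w = 27 in. Treat welds as unit-width lines.
Polar moment about centroid: J = 2[d³/12 + d(b/2)²] = 2[13.5³/12 + 13.5×3.75²] = 789.8 in³.
Direct shear f_v = P/L_w = 70.1 / 27 = 2.596 kip/in (vertical).
Torsion M = P·e = 70.1 × 5.5 = 385.55 kip·in.
Critical point at (x, y) = (3.75, 6.75) from centroid. f_tx = M·y/J = 3.295 kip/in; f_ty = M·x/J = 1.831 kip/in.
Resultant f_max = √[f_tx² + (f_v + f_ty)²] = √[3.295² + (2.596 + 1.831)²] = 5.519 kip/in.
Capacity per unit length: r_n/Ω = (1/2.0) × 0.6 × 80 × (0.707 × 0.375) = 6.363 kip/in.
5.519 ≤ 6.363 → adequate.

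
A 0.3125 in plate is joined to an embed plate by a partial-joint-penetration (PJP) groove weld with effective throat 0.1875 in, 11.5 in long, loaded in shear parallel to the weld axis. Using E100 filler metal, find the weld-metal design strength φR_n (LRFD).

φR_n ≈ 97 kip

E100XX → F_EXX = 100 ksi.
Effective throat (given) t_e = 0.1875 in.
A_we = 0.1875 × 11.5 = 2.156 in².
F_nw = 0.6 F_EXX = 60 ksi.
φR_n = 0.75 × 60 × 2.156 = 97.03 kip.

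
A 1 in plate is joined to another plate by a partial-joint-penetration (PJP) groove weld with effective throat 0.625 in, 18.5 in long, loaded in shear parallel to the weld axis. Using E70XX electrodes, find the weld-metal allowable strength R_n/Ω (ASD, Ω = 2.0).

E70XX → F_EXX = 70 ksi.
Effective throat (given) t_e = 0.625 in.
A_we = 0.625 × 18.5 = 11.56 in².
F_nw = 0.6 F_EXX = 42 ksi.
R_n/Ω = (42 × 11.56) / 2.0 = 242.8 kips.

R_n/Ω ≈ 243 kips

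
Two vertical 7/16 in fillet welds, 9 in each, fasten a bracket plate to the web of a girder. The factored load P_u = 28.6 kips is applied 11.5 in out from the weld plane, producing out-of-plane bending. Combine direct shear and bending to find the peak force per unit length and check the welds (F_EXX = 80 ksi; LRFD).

f_max ≈ 12.3 kip/in; NOT adequate

L_w = 2 × 9 = 18 in; section modulus (unit throat) S = 2 × L²/6 = 27 in².
Direct shear f_v = P/L_w = 28.6/18 = 1.589 kip/in.
Moment M = P × e = 28.6 × 11.5 = 328.9 kip·in; bending f_b = M/S = 12.18 kip/in.
f_max = √(f_v² + f_b²) = √(1.589² + 12.18²) = 12.28 kip/in.
φr_n = 0.75 × 0.6 × 80 × (0.707 × 0.4375) = 11.14 kip/in → NOT adequate.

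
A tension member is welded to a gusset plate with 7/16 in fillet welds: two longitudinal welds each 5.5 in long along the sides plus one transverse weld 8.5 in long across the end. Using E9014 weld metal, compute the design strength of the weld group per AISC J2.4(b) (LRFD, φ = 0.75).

φR_n ≈ 277 kip

E90XX → F_EXX = 90 ksi.
t_e = 0.707 × 0.4375 = 0.3093 in.
R_nwl = 0.6 × 90 × 0.3093 × 11 = 183.7 kip (longitudinal, 2 welds).
R_nwt = 0.6 × 90 × 0.3093 × 8.5 = 142 kip (transverse, base value).
(i) R_nwl + R_nwt = 325.7 kip; (ii) 0.85 R_nwl + 1.5 R_nwt = 369.1 kip.
R_n = max = 369.1 kip [governs: (ii)]; φR_n = 276.9 kip.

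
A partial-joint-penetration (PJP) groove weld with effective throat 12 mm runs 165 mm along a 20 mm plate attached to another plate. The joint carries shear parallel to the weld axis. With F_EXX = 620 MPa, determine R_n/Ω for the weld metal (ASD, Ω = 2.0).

Effective throat (given) t_e = 12 mm.
A_we = 12 × 165 = 1980 mm².
F_nw = 0.6 F_EXX = 372 MPa.
R_n/Ω = (372 × 1980) / 2.0 × 10⁻³ = 368.3 kN.

R_n/Ω ≈ 368 kN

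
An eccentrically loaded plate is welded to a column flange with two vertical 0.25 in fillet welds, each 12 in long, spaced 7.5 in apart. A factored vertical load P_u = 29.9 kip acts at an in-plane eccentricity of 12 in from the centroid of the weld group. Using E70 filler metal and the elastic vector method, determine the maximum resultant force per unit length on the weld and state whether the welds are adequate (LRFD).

E70XX → F_EXX = 70 ksi.
Total weld length L_w = 24 in. Treat welds as unit-width lines.
Polar moment about centroid: J = 2[d³/12 + d(b/2)²] = 2[12³/12 + 12×3.75²] = 625.5 in³.
Direct shear f_v = P/L_w = 29.9 / 24 = 1.246 kip/in (vertical).
Torsion M = P·e = 29.9 × 12 = 358.8 kip·in.
Critical point at (x, y) = (3.75, 6) from centroid. f_tx = M·y/J = 3.442 kip/in; f_ty = M·x/J = 2.151 kip/in.
Resultant f_max = √[f_tx² + (f_v + f_ty)²] = √[3.442² + (1.246 + 2.151)²] = 4.836 kip/in.
Capacity per unit length: φr_n = 0.75 × 0.6 × 70 × (0.707 × 0.25) = 5.568 kip/in.
4.836 ≤ 5.568 → adequate.

f_max ≈ 4.84 kip/in; adequate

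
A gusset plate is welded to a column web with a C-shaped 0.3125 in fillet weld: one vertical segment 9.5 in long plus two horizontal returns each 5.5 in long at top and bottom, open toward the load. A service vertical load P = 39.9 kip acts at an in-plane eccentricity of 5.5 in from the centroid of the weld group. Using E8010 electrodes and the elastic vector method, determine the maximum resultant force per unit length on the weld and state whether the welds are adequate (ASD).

f_max ≈ 5.02 kip/in; adequate

E80XX → F_EXX = 80 ksi.
Total weld length L_w = 20.5 in. Treat welds as unit-width lines.
Centroid: x̄ = 2×5.5×2.75 / 20.5 = 1.476 in from the vertical weld.
Polar moment about centroid: J = I_x + I_y = [9.5³/12 + 2×5.5×4.75²] + [9.5×1.476² + 2(5.5³/12 + 5.5×1.274²)] = 385.9 in³.
Direct shear f_v = P/L_w = 39.9 / 20.5 = 1.946 kip/in (vertical).
Torsion M = P·e = 39.9 × 5.5 = 219.45 kip·in.
Critical point at (x, y) = (4.024, 4.75) from centroid. f_tx = M·y/J = 2.701 kip/in; f_ty = M·x/J = 2.288 kip/in.
Resultant f_max = √[f_tx² + (f_v + f_ty)²] = √[2.701² + (1.946 + 2.288)²] = 5.023 kip/in.
Capacity per unit length: r_n/Ω = (1/2.0) × 0.6 × 80 × (0.707 × 0.3125) = 5.302 kip/in.
5.023 ≤ 5.302 → adequate.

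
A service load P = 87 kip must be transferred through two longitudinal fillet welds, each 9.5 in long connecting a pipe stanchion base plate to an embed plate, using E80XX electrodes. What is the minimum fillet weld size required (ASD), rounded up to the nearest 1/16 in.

E80XX → F_EXX = 80 ksi.
Total weld length L = 19 in.
Required throat t_e = P × Ω / (0.6 F_EXX × L) = 87 × 2.0 / (0.6 × 80 × 19) = 0.1908 in.
Required leg w = t_e / 0.707 = 0.2699 in → use 5/16 in.

w = 5/16 in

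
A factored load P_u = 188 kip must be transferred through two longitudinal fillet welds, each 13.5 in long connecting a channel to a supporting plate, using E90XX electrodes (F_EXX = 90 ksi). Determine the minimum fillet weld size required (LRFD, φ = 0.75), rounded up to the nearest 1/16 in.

w = 1/4 in

Total weld length L = 27 in.
Required throat t_e = P_u / (φ × 0.6 F_EXX × L) = 188 / (0.75 × 0.6 × 90 × 27) = 0.1719 in.
Required leg w = t_e / 0.707 = 0.2432 in → use 1/4 in.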